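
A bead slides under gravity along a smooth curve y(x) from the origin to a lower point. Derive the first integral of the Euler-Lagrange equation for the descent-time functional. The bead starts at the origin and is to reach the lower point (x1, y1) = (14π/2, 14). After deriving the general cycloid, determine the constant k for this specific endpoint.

The Lagrangian L = sqrt((1 + y'^2) / y) has no explicit x dependence, so the Beltrami identity applies:
    L − y' ∂L/∂y' = C.
Compute ∂L/∂y' = y' / sqrt(y (1 + y'^2)).
Substitute:
    sqrt((1 + y'^2)/y) − y'·y' / sqrt(y (1 + y'^2))
    = (1 + y'^2) / sqrt(y (1 + y'^2)) − y'^2 / sqrt(y (1 + y'^2))
    = 1 / sqrt(y (1 + y'^2)) = C.
Squaring and rearranging gives the first integral
    y (1 + y'^2) = 1/C^2 =: k   (constant).
Solving this first-order ODE by the substitution
    y = (k/2)(1 − cos θ)
yields the cycloid parameterisation
    x(θ) = (k/2)(θ − sin θ),   y(θ) = (k/2)(1 − cos θ).
The constant k is fixed by the endpoint condition.
Now fit the given lower endpoint (x1, y1) = (14π/2, 14). At the bottom of the first arch (θ = π), the parametric equations give
    y(π) = (k/2)(1 − cos π) = k,
    x(π) = (k/2)(π − sin π) = kπ/2.
Matching y(π) = 14 gives k = 14, consistent with x(π) = 14π/2. Therefore the specific cycloid is
    x(θ) = (14/2)(θ − sin θ),   y(θ) = (14/2)(1 − cos θ).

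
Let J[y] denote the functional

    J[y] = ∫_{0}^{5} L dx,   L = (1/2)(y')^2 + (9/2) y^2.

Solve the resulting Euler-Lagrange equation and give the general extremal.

The Lagrangian is L = (1/2)(y')^2 + (9/2) y^2.
∂L/∂y = 9y.
∂L/∂y' = y'.
The Euler-Lagrange equation d/dx(∂L/∂y') − ∂L/∂y = 0 becomes:
    y'' - 9 y = 0
General solution: y(x) = A e^(3x) + B e^(-3x), where A and B are arbitrary constants fixed by the endpoint conditions.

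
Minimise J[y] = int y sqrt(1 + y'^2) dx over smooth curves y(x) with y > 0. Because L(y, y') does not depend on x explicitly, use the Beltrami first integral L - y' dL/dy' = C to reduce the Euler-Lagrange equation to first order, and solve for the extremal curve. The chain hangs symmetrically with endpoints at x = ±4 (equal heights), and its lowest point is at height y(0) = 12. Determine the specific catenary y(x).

The Lagrangian L(y, y') = y sqrt(1 + y'^2) has no explicit x dependence, so the Beltrami identity applies:
    L − y' ∂L/∂y' = C.
Compute ∂L/∂y' = y · y' / sqrt(1 + y'^2). Then
    L − y' ∂L/∂y'
    = y sqrt(1 + y'^2) − y · y'^2 / sqrt(1 + y'^2)
    = y (1 + y'^2 − y'^2) / sqrt(1 + y'^2)
    = y / sqrt(1 + y'^2) = C.
Squaring gives y^2 = C^2 (1 + y'^2), i.e.
    y'^2 = y^2 / C^2 − 1.
Separating variables,
    dy / sqrt(y^2 − C^2) = dx / C,
and integrating gives arccosh(y / C) = (x − a)/C, so
    y(x) = C cosh((x − a)/C),
the catenary. The constants C and a are fixed by the two endpoint conditions (and, for the hanging-chain problem, the length constraint selects C).
Now fit the given data. The endpoints x = ±4 are symmetric at equal height, so the catenary is even about its minimum: a = 0 and y(x) = C cosh(x/C). The lowest point is y(0) = C cosh(0) = C, and we are told y(0) = 12, so C = 12. Therefore
    y(x) = 12 cosh(x/12),
and at the endpoints
    y(±4) = 12 cosh(4/12).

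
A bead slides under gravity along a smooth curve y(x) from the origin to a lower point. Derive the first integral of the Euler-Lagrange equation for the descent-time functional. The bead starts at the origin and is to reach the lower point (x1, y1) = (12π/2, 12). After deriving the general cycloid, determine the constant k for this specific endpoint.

The Lagrangian L = sqrt((1 + y'^2) / y) has no explicit x dependence, so the Beltrami identity applies:
    L − y' ∂L/∂y' = C.
Compute ∂L/∂y' = y' / sqrt(y (1 + y'^2)).
Substitute:
    sqrt((1 + y'^2)/y) − y'·y' / sqrt(y (1 + y'^2))
    = (1 + y'^2) / sqrt(y (1 + y'^2)) − y'^2 / sqrt(y (1 + y'^2))
    = 1 / sqrt(y (1 + y'^2)) = C.
Squaring and rearranging gives the first integral
    y (1 + y'^2) = 1/C^2 =: k   (constant).
Solving this first-order ODE by the substitution
    y = (k/2)(1 − cos θ)
yields the cycloid parameterisation
    x(θ) = (k/2)(θ − sin θ),   y(θ) = (k/2)(1 − cos θ).
The constant k is fixed by the endpoint condition.
Now fit the given lower endpoint (x1, y1) = (12π/2, 12). At the bottom of the first arch (θ = π), the parametric equations give
    y(π) = (k/2)(1 − cos π) = k,
    x(π) = (k/2)(π − sin π) = kπ/2.
Matching y(π) = 12 gives k = 12, consistent with x(π) = 12π/2. Therefore the specific cycloid is
    x(θ) = (12/2)(θ − sin θ),   y(θ) = (12/2)(1 − cos θ).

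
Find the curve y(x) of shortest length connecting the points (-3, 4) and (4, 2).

Arc-length functional: J[y] = ∫ sqrt(1 + (y')^2) dx.
Lagrangian L = sqrt(1 + (y')^2) has no explicit y dependence, so ∂L/∂y = 0 and the Euler-Lagrange equation gives
    d/dx( y' / sqrt(1 + (y')^2) ) = 0  ⇒  y' / sqrt(1 + (y')^2) = const.
Hence y' is constant, so y(x) is affine.
Fitting the endpoints (-3, 4) and (4, 2):
    slope m = (2 − 4) / (4 − (-3)) = -2/7,
    intercept c = 4 − m·(-3) = 22/7.
Extremal: y(x) = (-2/7) x + 22/7.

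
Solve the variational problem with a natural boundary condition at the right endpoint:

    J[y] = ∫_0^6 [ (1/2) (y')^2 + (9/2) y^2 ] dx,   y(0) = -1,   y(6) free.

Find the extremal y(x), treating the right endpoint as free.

The Lagrangian L = (1/2) (y')^2 + (9/2) y^2 gives
    ∂L/∂y = 9 y,   ∂L/∂y' = y'.
Euler-Lagrange: y'' − 9 y = 0.
With k = 3, the general solution is
    y(x) = A cosh(3 x) + B sinh(3 x).
Fixed left endpoint y(0) = -1 ⇒ A = -1.
The right endpoint x = 6 is free, so the natural (transversality) condition is ∂L/∂y' |_{x=6} = 0, i.e. y'(6) = 0.
Compute y'(x) = A k sinh(k x) + B k cosh(k x), so
    y'(6) = A k sinh(k·6) + B k cosh(k·6) = 0
    ⇒ B = −A tanh(k·6) = tanh(3·6).
Therefore the extremal is
    y(x) = −cosh(3 x) + tanh(3·6) sinh(3 x).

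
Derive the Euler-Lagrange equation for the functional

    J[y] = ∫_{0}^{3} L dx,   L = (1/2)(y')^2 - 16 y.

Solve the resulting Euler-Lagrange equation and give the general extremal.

The Lagrangian is L = (1/2)(y')^2 - 16 y.
∂L/∂y = -16.
∂L/∂y' = y'.
The Euler-Lagrange equation d/dx(∂L/∂y') − ∂L/∂y = 0 becomes:
    y'' + 16 = 0
General solution: y(x) = -8 x^2 + A x + B, where A and B are arbitrary constants fixed by the endpoint conditions.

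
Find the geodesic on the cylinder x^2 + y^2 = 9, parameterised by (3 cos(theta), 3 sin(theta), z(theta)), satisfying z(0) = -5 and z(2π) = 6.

Parameterise the cylinder of radius R = 3 as
    r(θ) = (3 cos θ, 3 sin θ, z(θ)).
The arc-length element is
    ds = sqrt(9 + (dz/dθ)^2) dθ,
so the Lagrangian is L = sqrt(9 + z'^2).
L depends on z' only, not on z or θ, so ∂L/∂z = 0 and
    ∂L/∂z' = z' / sqrt(9 + z'^2).
The Euler-Lagrange equation gives
    d/dθ( z' / sqrt(9 + z'^2) ) = 0,
so z' is constant. Integrating once:
    z(θ) = a θ + b,
a helix on the cylinder (a straight line when the cylinder is unrolled). The constants a, b are determined by the endpoint conditions.
With endpoint conditions z(0) = -5 and z(2π) = 6: from z(0) = b we get b = -5, and a·2π + -5 = 6 gives a = 11/(2π), so
    z(θ) = (11/(2π)) θ − 5.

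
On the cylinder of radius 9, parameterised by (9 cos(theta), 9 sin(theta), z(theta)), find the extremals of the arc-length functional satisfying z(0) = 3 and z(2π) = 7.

Parameterise the cylinder of radius R = 9 as
    r(θ) = (9 cos θ, 9 sin θ, z(θ)).
The arc-length element is
    ds = sqrt(81 + (dz/dθ)^2) dθ,
so the Lagrangian is L = sqrt(81 + z'^2).
L depends on z' only, not on z or θ, so ∂L/∂z = 0 and
    ∂L/∂z' = z' / sqrt(81 + z'^2).
The Euler-Lagrange equation gives
    d/dθ( z' / sqrt(81 + z'^2) ) = 0,
so z' is constant. Integrating once:
    z(θ) = a θ + b,
a helix on the cylinder (a straight line when the cylinder is unrolled). The constants a, b are determined by the endpoint conditions.
With endpoint conditions z(0) = 3 and z(2π) = 7: from z(0) = b we get b = 3, and a·2π + 3 = 7 gives a = 2/π, so
    z(θ) = (2/π) θ + 3.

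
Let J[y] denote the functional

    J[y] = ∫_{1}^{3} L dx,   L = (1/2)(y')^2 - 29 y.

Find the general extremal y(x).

The Lagrangian is L = (1/2)(y')^2 - 29 y.
∂L/∂y = -29.
∂L/∂y' = y'.
The Euler-Lagrange equation d/dx(∂L/∂y') − ∂L/∂y = 0 becomes:
    y'' + 29 = 0
General solution: y(x) = -(29/2) x^2 + A x + B, where A and B are arbitrary constants fixed by the endpoint conditions.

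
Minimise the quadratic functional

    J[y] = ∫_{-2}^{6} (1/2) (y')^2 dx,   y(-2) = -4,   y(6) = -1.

The Lagrangian is L = (1/2) (y')^2.
Compute ∂L/∂y = 0, ∂L/∂y' = y'.
The Euler-Lagrange equation d/dx(∂L/∂y') − ∂L/∂y = 0 reduces to
    y'' = 0.
Its general solution is
    y(x) = A x + B,
with A, B fixed by the endpoint conditions.
Applying the endpoint conditions y(-2) = -4 and y(6) = -1: solve A·-2 + B = -4 and A·6 + B = -1. Subtracting gives A(6 − -2) = -1 − -4, so A = 3/8, and B = -4 − A·-2 = -13/4. Therefore
    y(x) = (3/8) x - 13/4.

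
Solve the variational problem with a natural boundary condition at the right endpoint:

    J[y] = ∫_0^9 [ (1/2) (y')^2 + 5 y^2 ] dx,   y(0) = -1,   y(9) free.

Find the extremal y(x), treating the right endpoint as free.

The Lagrangian L = (1/2) (y')^2 + 5 y^2 gives
    ∂L/∂y = 10 y,   ∂L/∂y' = y'.
Euler-Lagrange: y'' − 10 y = 0.
With k = sqrt(10), the general solution is
    y(x) = A cosh(sqrt(10) x) + B sinh(sqrt(10) x).
Fixed left endpoint y(0) = -1 ⇒ A = -1.
The right endpoint x = 9 is free, so the natural (transversality) condition is ∂L/∂y' |_{x=9} = 0, i.e. y'(9) = 0.
Compute y'(x) = A k sinh(k x) + B k cosh(k x), so
    y'(9) = A k sinh(k·9) + B k cosh(k·9) = 0
    ⇒ B = −A tanh(k·9) = tanh(sqrt(10)·9).
Therefore the extremal is
    y(x) = −cosh(sqrt(10) x) + tanh(sqrt(10)·9) sinh(sqrt(10) x).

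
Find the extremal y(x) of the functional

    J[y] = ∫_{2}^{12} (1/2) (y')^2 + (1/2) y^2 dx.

The Lagrangian is L = (1/2) (y')^2 + (1/2) y^2.
Compute ∂L/∂y = y, ∂L/∂y' = y'.
The Euler-Lagrange equation d/dx(∂L/∂y') − ∂L/∂y = 0 reduces to
    y'' − y = 0.
Its general solution is
    y(x) = A e^x + B e^(−x),
with A, B fixed by the endpoint conditions.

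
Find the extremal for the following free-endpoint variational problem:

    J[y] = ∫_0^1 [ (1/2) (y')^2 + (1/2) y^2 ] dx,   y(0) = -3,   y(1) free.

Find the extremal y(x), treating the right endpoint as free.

The Lagrangian L = (1/2) (y')^2 + (1/2) y^2 gives
    ∂L/∂y = 1 y,   ∂L/∂y' = y'.
Euler-Lagrange: y'' − y = 0.
With k = 1, the general solution is
    y(x) = A cosh(x) + B sinh(x).
Fixed left endpoint y(0) = -3 ⇒ A = -3.
The right endpoint x = 1 is free, so the natural (transversality) condition is ∂L/∂y' |_{x=1} = 0, i.e. y'(1) = 0.
Compute y'(x) = A k sinh(k x) + B k cosh(k x), so
    y'(1) = A k sinh(k·1) + B k cosh(k·1) = 0
    ⇒ B = −A tanh(k·1) = 3 tanh(1·1).
Therefore the extremal is
    y(x) = −3 cosh(1 x) + 3 tanh(1·1) sinh(1 x).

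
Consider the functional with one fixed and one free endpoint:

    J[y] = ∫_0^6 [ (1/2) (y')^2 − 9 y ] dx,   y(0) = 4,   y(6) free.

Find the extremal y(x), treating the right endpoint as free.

The Lagrangian L = (1/2) (y')^2 − 9 y gives
    ∂L/∂y = −9,   ∂L/∂y' = y'.
Euler-Lagrange: d/dx(y') − (−9) = 0, i.e. y'' + 9 = 0, so
    y(x) = −(9/2) x^2 + C1 x + C2.
Fixed left endpoint y(0) = 4 ⇒ C2 = 4.
The right endpoint x = 6 is free, so the natural (transversality) condition is ∂L/∂y' |_{x=6} = 0, i.e. y'(6) = 0.
Compute y'(x) = −9 x + C1, so y'(6) = −54 + C1 = 0 ⇒ C1 = 54.
Therefore the extremal is
    y(x) = −(9/2) x^2 + 54 x + 4.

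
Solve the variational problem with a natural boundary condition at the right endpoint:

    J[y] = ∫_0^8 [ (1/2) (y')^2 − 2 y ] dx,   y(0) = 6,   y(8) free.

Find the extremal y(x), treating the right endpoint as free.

The Lagrangian L = (1/2) (y')^2 − 2 y gives
    ∂L/∂y = −2,   ∂L/∂y' = y'.
Euler-Lagrange: d/dx(y') − (−2) = 0, i.e. y'' + 2 = 0, so
    y(x) = −(2/2) x^2 + C1 x + C2.
Fixed left endpoint y(0) = 6 ⇒ C2 = 6.
The right endpoint x = 8 is free, so the natural (transversality) condition is ∂L/∂y' |_{x=8} = 0, i.e. y'(8) = 0.
Compute y'(x) = −2 x + C1, so y'(8) = −16 + C1 = 0 ⇒ C1 = 16.
Therefore the extremal is
    y(x) = −x^2 + 16 x + 6.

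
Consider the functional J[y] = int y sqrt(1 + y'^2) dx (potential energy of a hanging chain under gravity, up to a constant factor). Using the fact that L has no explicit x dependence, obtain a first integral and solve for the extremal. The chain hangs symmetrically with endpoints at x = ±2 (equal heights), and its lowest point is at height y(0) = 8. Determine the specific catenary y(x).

The Lagrangian L(y, y') = y sqrt(1 + y'^2) has no explicit x dependence, so the Beltrami identity applies:
    L − y' ∂L/∂y' = C.
Compute ∂L/∂y' = y · y' / sqrt(1 + y'^2). Then
    L − y' ∂L/∂y'
    = y sqrt(1 + y'^2) − y · y'^2 / sqrt(1 + y'^2)
    = y (1 + y'^2 − y'^2) / sqrt(1 + y'^2)
    = y / sqrt(1 + y'^2) = C.
Squaring gives y^2 = C^2 (1 + y'^2), i.e.
    y'^2 = y^2 / C^2 − 1.
Separating variables,
    dy / sqrt(y^2 − C^2) = dx / C,
and integrating gives arccosh(y / C) = (x − a)/C, so
    y(x) = C cosh((x − a)/C),
the catenary. The constants C and a are fixed by the two endpoint conditions (and, for the hanging-chain problem, the length constraint selects C).
Now fit the given data. The endpoints x = ±2 are symmetric at equal height, so the catenary is even about its minimum: a = 0 and y(x) = C cosh(x/C). The lowest point is y(0) = C cosh(0) = C, and we are told y(0) = 8, so C = 8. Therefore
    y(x) = 8 cosh(x/8),
and at the endpoints
    y(±2) = 8 cosh(2/8).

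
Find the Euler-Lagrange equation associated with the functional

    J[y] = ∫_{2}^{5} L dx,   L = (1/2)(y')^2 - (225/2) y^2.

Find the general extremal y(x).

The Lagrangian is L = (1/2)(y')^2 - (225/2) y^2.
∂L/∂y = -225y.
∂L/∂y' = y'.
The Euler-Lagrange equation d/dx(∂L/∂y') − ∂L/∂y = 0 becomes:
    y'' + 225 y = 0
General solution: y(x) = A sin(15x) + B cos(15x), where A and B are arbitrary constants fixed by the endpoint conditions.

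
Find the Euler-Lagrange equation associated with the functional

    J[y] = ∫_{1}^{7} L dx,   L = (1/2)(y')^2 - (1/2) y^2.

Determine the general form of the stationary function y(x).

The Lagrangian is L = (1/2)(y')^2 - (1/2) y^2.
∂L/∂y = -y.
∂L/∂y' = y'.
The Euler-Lagrange equation d/dx(∂L/∂y') − ∂L/∂y = 0 becomes:
    y'' + y = 0
General solution: y(x) = A sin(x) + B cos(x), where A and B are arbitrary constants fixed by the endpoint conditions.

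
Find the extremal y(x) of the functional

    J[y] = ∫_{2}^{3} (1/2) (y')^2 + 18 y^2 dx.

The Lagrangian is L = (1/2) (y')^2 + 18 y^2.
Compute ∂L/∂y = 36y, ∂L/∂y' = y'.
The Euler-Lagrange equation d/dx(∂L/∂y') − ∂L/∂y = 0 reduces to
    y'' − 36 y = 0.
Its general solution is
    y(x) = A e^(6x) + B e^(−6x),
with A, B fixed by the endpoint conditions.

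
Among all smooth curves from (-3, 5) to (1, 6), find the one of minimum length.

Arc-length functional: J[y] = ∫ sqrt(1 + (y')^2) dx.
Lagrangian L = sqrt(1 + (y')^2) has no explicit y dependence, so ∂L/∂y = 0 and the Euler-Lagrange equation gives
    d/dx( y' / sqrt(1 + (y')^2) ) = 0  ⇒  y' / sqrt(1 + (y')^2) = const.
Hence y' is constant, so y(x) is affine.
Fitting the endpoints (-3, 5) and (1, 6):
    slope m = (6 − 5) / (1 − (-3)) = 1/4,
    intercept c = 5 − m·(-3) = 23/4.
Extremal: y(x) = (1/4) x + 23/4.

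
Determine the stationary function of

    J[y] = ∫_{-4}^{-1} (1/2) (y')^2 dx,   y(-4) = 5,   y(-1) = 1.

The Lagrangian is L = (1/2) (y')^2.
Compute ∂L/∂y = 0, ∂L/∂y' = y'.
The Euler-Lagrange equation d/dx(∂L/∂y') − ∂L/∂y = 0 reduces to
    y'' = 0.
Its general solution is
    y(x) = A x + B,
with A, B fixed by the endpoint conditions.
Applying the endpoint conditions y(-4) = 5 and y(-1) = 1: solve A·-4 + B = 5 and A·-1 + B = 1. Subtracting gives A(-1 − -4) = 1 − 5, so A = -4/3, and B = 5 − A·-4 = -1/3. Therefore
    y(x) = (-4/3) x - 1/3.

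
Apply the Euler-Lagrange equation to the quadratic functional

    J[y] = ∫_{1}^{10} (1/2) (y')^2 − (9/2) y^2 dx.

The Lagrangian is L = (1/2) (y')^2 − (9/2) y^2.
Compute ∂L/∂y = -9y, ∂L/∂y' = y'.
The Euler-Lagrange equation d/dx(∂L/∂y') − ∂L/∂y = 0 reduces to
    y'' + 9 y = 0.
Its general solution is
    y(x) = A sin(3x) + B cos(3x),
with A, B fixed by the endpoint conditions.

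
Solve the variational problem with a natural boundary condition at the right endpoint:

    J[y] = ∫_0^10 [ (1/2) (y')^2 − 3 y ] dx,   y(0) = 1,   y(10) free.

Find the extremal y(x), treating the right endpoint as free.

The Lagrangian L = (1/2) (y')^2 − 3 y gives
    ∂L/∂y = −3,   ∂L/∂y' = y'.
Euler-Lagrange: d/dx(y') − (−3) = 0, i.e. y'' + 3 = 0, so
    y(x) = −(3/2) x^2 + C1 x + C2.
Fixed left endpoint y(0) = 1 ⇒ C2 = 1.
The right endpoint x = 10 is free, so the natural (transversality) condition is ∂L/∂y' |_{x=10} = 0, i.e. y'(10) = 0.
Compute y'(x) = −3 x + C1, so y'(10) = −30 + C1 = 0 ⇒ C1 = 30.
Therefore the extremal is
    y(x) = −(3/2) x^2 + 30 x + 1.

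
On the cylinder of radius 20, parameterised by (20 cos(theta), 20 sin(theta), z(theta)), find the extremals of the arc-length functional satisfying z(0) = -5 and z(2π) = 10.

Parameterise the cylinder of radius R = 20 as
    r(θ) = (20 cos θ, 20 sin θ, z(θ)).
The arc-length element is
    ds = sqrt(400 + (dz/dθ)^2) dθ,
so the Lagrangian is L = sqrt(400 + z'^2).
L depends on z' only, not on z or θ, so ∂L/∂z = 0 and
    ∂L/∂z' = z' / sqrt(400 + z'^2).
The Euler-Lagrange equation gives
    d/dθ( z' / sqrt(400 + z'^2) ) = 0,
so z' is constant. Integrating once:
    z(θ) = a θ + b,
a helix on the cylinder (a straight line when the cylinder is unrolled). The constants a, b are determined by the endpoint conditions.
With endpoint conditions z(0) = -5 and z(2π) = 10: from z(0) = b we get b = -5, and a·2π + -5 = 10 gives a = 15/(2π), so
    z(θ) = (15/(2π)) θ − 5.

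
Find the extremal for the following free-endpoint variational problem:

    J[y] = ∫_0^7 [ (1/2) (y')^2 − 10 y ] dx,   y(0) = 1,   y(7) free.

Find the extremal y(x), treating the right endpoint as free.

The Lagrangian L = (1/2) (y')^2 − 10 y gives
    ∂L/∂y = −10,   ∂L/∂y' = y'.
Euler-Lagrange: d/dx(y') − (−10) = 0, i.e. y'' + 10 = 0, so
    y(x) = −(10/2) x^2 + C1 x + C2.
Fixed left endpoint y(0) = 1 ⇒ C2 = 1.
The right endpoint x = 7 is free, so the natural (transversality) condition is ∂L/∂y' |_{x=7} = 0, i.e. y'(7) = 0.
Compute y'(x) = −10 x + C1, so y'(7) = −70 + C1 = 0 ⇒ C1 = 70.
Therefore the extremal is
    y(x) = −5 x^2 + 70 x + 1.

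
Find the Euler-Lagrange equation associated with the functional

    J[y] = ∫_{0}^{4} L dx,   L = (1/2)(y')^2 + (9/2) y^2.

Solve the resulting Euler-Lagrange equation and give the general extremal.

The Lagrangian is L = (1/2)(y')^2 + (9/2) y^2.
∂L/∂y = 9y.
∂L/∂y' = y'.
The Euler-Lagrange equation d/dx(∂L/∂y') − ∂L/∂y = 0 becomes:
    y'' - 9 y = 0
General solution: y(x) = A e^(3x) + B e^(-3x), where A and B are arbitrary constants fixed by the endpoint conditions.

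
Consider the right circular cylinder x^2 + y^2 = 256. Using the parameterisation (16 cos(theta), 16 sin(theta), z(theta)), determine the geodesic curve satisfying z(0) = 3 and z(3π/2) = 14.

Parameterise the cylinder of radius R = 16 as
    r(θ) = (16 cos θ, 16 sin θ, z(θ)).
The arc-length element is
    ds = sqrt(256 + (dz/dθ)^2) dθ,
so the Lagrangian is L = sqrt(256 + z'^2).
L depends on z' only, not on z or θ, so ∂L/∂z = 0 and
    ∂L/∂z' = z' / sqrt(256 + z'^2).
The Euler-Lagrange equation gives
    d/dθ( z' / sqrt(256 + z'^2) ) = 0,
so z' is constant. Integrating once:
    z(θ) = a θ + b,
a helix on the cylinder (a straight line when the cylinder is unrolled). The constants a, b are determined by the endpoint conditions.
With endpoint conditions z(0) = 3 and z(3π/2) = 14: from z(0) = b we get b = 3, and a·3π/2 + 3 = 14 gives a = 22/(3π), so
    z(θ) = (22/(3π)) θ + 3.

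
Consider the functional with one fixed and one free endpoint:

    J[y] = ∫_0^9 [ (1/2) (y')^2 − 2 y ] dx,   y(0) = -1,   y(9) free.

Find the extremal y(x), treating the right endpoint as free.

The Lagrangian L = (1/2) (y')^2 − 2 y gives
    ∂L/∂y = −2,   ∂L/∂y' = y'.
Euler-Lagrange: d/dx(y') − (−2) = 0, i.e. y'' + 2 = 0, so
    y(x) = −(2/2) x^2 + C1 x + C2.
Fixed left endpoint y(0) = -1 ⇒ C2 = -1.
The right endpoint x = 9 is free, so the natural (transversality) condition is ∂L/∂y' |_{x=9} = 0, i.e. y'(9) = 0.
Compute y'(x) = −2 x + C1, so y'(9) = −18 + C1 = 0 ⇒ C1 = 18.
Therefore the extremal is
    y(x) = −x^2 + 18 x − 1.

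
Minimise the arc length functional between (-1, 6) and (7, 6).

Arc-length functional: J[y] = ∫ sqrt(1 + (y')^2) dx.
Lagrangian L = sqrt(1 + (y')^2) has no explicit y dependence, so ∂L/∂y = 0 and the Euler-Lagrange equation gives
    d/dx( y' / sqrt(1 + (y')^2) ) = 0  ⇒  y' / sqrt(1 + (y')^2) = const.
Hence y' is constant, so y(x) is affine.
Fitting the endpoints (-1, 6) and (7, 6):
    slope m = (6 − 6) / (7 − (-1)) = 0,
    intercept c = 6 − m·(-1) = 6.
Extremal: y(x) = 6.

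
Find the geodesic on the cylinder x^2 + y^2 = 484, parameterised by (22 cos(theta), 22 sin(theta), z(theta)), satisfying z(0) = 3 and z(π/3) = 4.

Parameterise the cylinder of radius R = 22 as
    r(θ) = (22 cos θ, 22 sin θ, z(θ)).
The arc-length element is
    ds = sqrt(484 + (dz/dθ)^2) dθ,
so the Lagrangian is L = sqrt(484 + z'^2).
L depends on z' only, not on z or θ, so ∂L/∂z = 0 and
    ∂L/∂z' = z' / sqrt(484 + z'^2).
The Euler-Lagrange equation gives
    d/dθ( z' / sqrt(484 + z'^2) ) = 0,
so z' is constant. Integrating once:
    z(θ) = a θ + b,
a helix on the cylinder (a straight line when the cylinder is unrolled). The constants a, b are determined by the endpoint conditions.
With endpoint conditions z(0) = 3 and z(π/3) = 4: from z(0) = b we get b = 3, and a·π/3 + 3 = 4 gives a = 3/π, so
    z(θ) = (3/π) θ + 3.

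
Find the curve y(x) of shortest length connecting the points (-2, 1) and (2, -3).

Arc-length functional: J[y] = ∫ sqrt(1 + (y')^2) dx.
Lagrangian L = sqrt(1 + (y')^2) has no explicit y dependence, so ∂L/∂y = 0 and the Euler-Lagrange equation gives
    d/dx( y' / sqrt(1 + (y')^2) ) = 0  ⇒  y' / sqrt(1 + (y')^2) = const.
Hence y' is constant, so y(x) is affine.
Fitting the endpoints (-2, 1) and (2, -3):
    slope m = ((-3) − 1) / (2 − (-2)) = -1,
    intercept c = 1 − m·(-2) = -1.
Extremal: y(x) = -x - 1.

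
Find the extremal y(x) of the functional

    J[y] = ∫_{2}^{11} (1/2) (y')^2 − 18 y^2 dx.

The Lagrangian is L = (1/2) (y')^2 − 18 y^2.
Compute ∂L/∂y = -36y, ∂L/∂y' = y'.
The Euler-Lagrange equation d/dx(∂L/∂y') − ∂L/∂y = 0 reduces to
    y'' + 36 y = 0.
Its general solution is
    y(x) = A sin(6x) + B cos(6x),
with A, B fixed by the endpoint conditions.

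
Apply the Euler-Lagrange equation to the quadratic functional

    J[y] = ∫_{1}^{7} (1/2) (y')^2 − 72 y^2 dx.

The Lagrangian is L = (1/2) (y')^2 − 72 y^2.
Compute ∂L/∂y = -144y, ∂L/∂y' = y'.
The Euler-Lagrange equation d/dx(∂L/∂y') − ∂L/∂y = 0 reduces to
    y'' + 144 y = 0.
Its general solution is
    y(x) = A sin(12x) + B cos(12x),
with A, B fixed by the endpoint conditions.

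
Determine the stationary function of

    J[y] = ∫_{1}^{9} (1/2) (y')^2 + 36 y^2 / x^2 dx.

The Lagrangian is L = (1/2) (y')^2 + 36 y^2 / x^2.
Compute ∂L/∂y = 72y/x^2, ∂L/∂y' = y'.
The Euler-Lagrange equation d/dx(∂L/∂y') − ∂L/∂y = 0 reduces to
    y'' − 72/x^2 · y = 0  (x > 0).
Its general solution is
    y(x) = A x^9 + B x^(-8),
with A, B fixed by the endpoint conditions.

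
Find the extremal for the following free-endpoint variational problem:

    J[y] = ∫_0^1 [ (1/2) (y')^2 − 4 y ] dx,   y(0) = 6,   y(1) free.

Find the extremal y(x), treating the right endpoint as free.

The Lagrangian L = (1/2) (y')^2 − 4 y gives
    ∂L/∂y = −4,   ∂L/∂y' = y'.
Euler-Lagrange: d/dx(y') − (−4) = 0, i.e. y'' + 4 = 0, so
    y(x) = −(4/2) x^2 + C1 x + C2.
Fixed left endpoint y(0) = 6 ⇒ C2 = 6.
The right endpoint x = 1 is free, so the natural (transversality) condition is ∂L/∂y' |_{x=1} = 0, i.e. y'(1) = 0.
Compute y'(x) = −4 x + C1, so y'(1) = −4 + C1 = 0 ⇒ C1 = 4.
Therefore the extremal is
    y(x) = −2 x^2 + 4 x + 6.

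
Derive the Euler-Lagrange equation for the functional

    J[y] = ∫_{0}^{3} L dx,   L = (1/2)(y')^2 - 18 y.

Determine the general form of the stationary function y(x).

The Lagrangian is L = (1/2)(y')^2 - 18 y.
∂L/∂y = -18.
∂L/∂y' = y'.
The Euler-Lagrange equation d/dx(∂L/∂y') − ∂L/∂y = 0 becomes:
    y'' + 18 = 0
General solution: y(x) = -9 x^2 + A x + B, where A and B are arbitrary constants fixed by the endpoint conditions.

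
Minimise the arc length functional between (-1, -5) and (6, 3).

Arc-length functional: J[y] = ∫ sqrt(1 + (y')^2) dx.
Lagrangian L = sqrt(1 + (y')^2) has no explicit y dependence, so ∂L/∂y = 0 and the Euler-Lagrange equation gives
    d/dx( y' / sqrt(1 + (y')^2) ) = 0  ⇒  y' / sqrt(1 + (y')^2) = const.
Hence y' is constant, so y(x) is affine.
Fitting the endpoints (-1, -5) and (6, 3):
    slope m = (3 − (-5)) / (6 − (-1)) = 8/7,
    intercept c = (-5) − m·(-1) = -27/7.
Extremal: y(x) = (8/7) x - 27/7.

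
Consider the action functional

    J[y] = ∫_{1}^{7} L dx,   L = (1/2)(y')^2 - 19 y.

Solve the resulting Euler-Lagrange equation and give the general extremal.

The Lagrangian is L = (1/2)(y')^2 - 19 y.
∂L/∂y = -19.
∂L/∂y' = y'.
The Euler-Lagrange equation d/dx(∂L/∂y') − ∂L/∂y = 0 becomes:
    y'' + 19 = 0
General solution: y(x) = -(19/2) x^2 + A x + B, where A and B are arbitrary constants fixed by the endpoint conditions.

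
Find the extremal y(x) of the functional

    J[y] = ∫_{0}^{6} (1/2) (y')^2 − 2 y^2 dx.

The Lagrangian is L = (1/2) (y')^2 − 2 y^2.
Compute ∂L/∂y = -4y, ∂L/∂y' = y'.
The Euler-Lagrange equation d/dx(∂L/∂y') − ∂L/∂y = 0 reduces to
    y'' + 4 y = 0.
Its general solution is
    y(x) = A sin(2x) + B cos(2x),
with A, B fixed by the endpoint conditions.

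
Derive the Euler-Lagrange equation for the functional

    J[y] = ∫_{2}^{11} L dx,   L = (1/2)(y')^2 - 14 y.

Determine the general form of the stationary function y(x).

The Lagrangian is L = (1/2)(y')^2 - 14 y.
∂L/∂y = -14.
∂L/∂y' = y'.
The Euler-Lagrange equation d/dx(∂L/∂y') − ∂L/∂y = 0 becomes:
    y'' + 14 = 0
General solution: y(x) = -7 x^2 + A x + B, where A and B are arbitrary constants fixed by the endpoint conditions.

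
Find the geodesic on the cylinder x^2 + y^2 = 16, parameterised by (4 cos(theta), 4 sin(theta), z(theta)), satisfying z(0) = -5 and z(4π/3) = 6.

Parameterise the cylinder of radius R = 4 as
    r(θ) = (4 cos θ, 4 sin θ, z(θ)).
The arc-length element is
    ds = sqrt(16 + (dz/dθ)^2) dθ,
so the Lagrangian is L = sqrt(16 + z'^2).
L depends on z' only, not on z or θ, so ∂L/∂z = 0 and
    ∂L/∂z' = z' / sqrt(16 + z'^2).
The Euler-Lagrange equation gives
    d/dθ( z' / sqrt(16 + z'^2) ) = 0,
so z' is constant. Integrating once:
    z(θ) = a θ + b,
a helix on the cylinder (a straight line when the cylinder is unrolled). The constants a, b are determined by the endpoint conditions.
With endpoint conditions z(0) = -5 and z(4π/3) = 6: from z(0) = b we get b = -5, and a·4π/3 + -5 = 6 gives a = 33/(4π), so
    z(θ) = (33/(4π)) θ − 5.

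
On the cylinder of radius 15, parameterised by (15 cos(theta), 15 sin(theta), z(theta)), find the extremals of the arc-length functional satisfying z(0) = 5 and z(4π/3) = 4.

Parameterise the cylinder of radius R = 15 as
    r(θ) = (15 cos θ, 15 sin θ, z(θ)).
The arc-length element is
    ds = sqrt(225 + (dz/dθ)^2) dθ,
so the Lagrangian is L = sqrt(225 + z'^2).
L depends on z' only, not on z or θ, so ∂L/∂z = 0 and
    ∂L/∂z' = z' / sqrt(225 + z'^2).
The Euler-Lagrange equation gives
    d/dθ( z' / sqrt(225 + z'^2) ) = 0,
so z' is constant. Integrating once:
    z(θ) = a θ + b,
a helix on the cylinder (a straight line when the cylinder is unrolled). The constants a, b are determined by the endpoint conditions.
With endpoint conditions z(0) = 5 and z(4π/3) = 4: from z(0) = b we get b = 5, and a·4π/3 + 5 = 4 gives a = -3/(4π), so
    z(θ) = (-3/(4π)) θ + 5.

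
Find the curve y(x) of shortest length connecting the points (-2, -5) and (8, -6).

Arc-length functional: J[y] = ∫ sqrt(1 + (y')^2) dx.
Lagrangian L = sqrt(1 + (y')^2) has no explicit y dependence, so ∂L/∂y = 0 and the Euler-Lagrange equation gives
    d/dx( y' / sqrt(1 + (y')^2) ) = 0  ⇒  y' / sqrt(1 + (y')^2) = const.
Hence y' is constant, so y(x) is affine.
Fitting the endpoints (-2, -5) and (8, -6):
    slope m = ((-6) − (-5)) / (8 − (-2)) = -1/10,
    intercept c = (-5) − m·(-2) = -26/5.
Extremal: y(x) = (-1/10) x - 26/5.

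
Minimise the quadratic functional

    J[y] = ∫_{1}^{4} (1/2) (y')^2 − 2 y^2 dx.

The Lagrangian is L = (1/2) (y')^2 − 2 y^2.
Compute ∂L/∂y = -4y, ∂L/∂y' = y'.
The Euler-Lagrange equation d/dx(∂L/∂y') − ∂L/∂y = 0 reduces to
    y'' + 4 y = 0.
Its general solution is
    y(x) = A sin(2x) + B cos(2x),
with A, B fixed by the endpoint conditions.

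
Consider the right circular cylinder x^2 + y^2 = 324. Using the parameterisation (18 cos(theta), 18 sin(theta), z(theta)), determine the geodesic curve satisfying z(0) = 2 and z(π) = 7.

Parameterise the cylinder of radius R = 18 as
    r(θ) = (18 cos θ, 18 sin θ, z(θ)).
The arc-length element is
    ds = sqrt(324 + (dz/dθ)^2) dθ,
so the Lagrangian is L = sqrt(324 + z'^2).
L depends on z' only, not on z or θ, so ∂L/∂z = 0 and
    ∂L/∂z' = z' / sqrt(324 + z'^2).
The Euler-Lagrange equation gives
    d/dθ( z' / sqrt(324 + z'^2) ) = 0,
so z' is constant. Integrating once:
    z(θ) = a θ + b,
a helix on the cylinder (a straight line when the cylinder is unrolled). The constants a, b are determined by the endpoint conditions.
With endpoint conditions z(0) = 2 and z(π) = 7: from z(0) = b we get b = 2, and a·π + 2 = 7 gives a = 5/π, so
    z(θ) = (5/π) θ + 2.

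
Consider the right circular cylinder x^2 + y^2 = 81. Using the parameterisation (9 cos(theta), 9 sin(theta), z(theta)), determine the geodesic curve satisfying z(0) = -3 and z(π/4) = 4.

Parameterise the cylinder of radius R = 9 as
    r(θ) = (9 cos θ, 9 sin θ, z(θ)).
The arc-length element is
    ds = sqrt(81 + (dz/dθ)^2) dθ,
so the Lagrangian is L = sqrt(81 + z'^2).
L depends on z' only, not on z or θ, so ∂L/∂z = 0 and
    ∂L/∂z' = z' / sqrt(81 + z'^2).
The Euler-Lagrange equation gives
    d/dθ( z' / sqrt(81 + z'^2) ) = 0,
so z' is constant. Integrating once:
    z(θ) = a θ + b,
a helix on the cylinder (a straight line when the cylinder is unrolled). The constants a, b are determined by the endpoint conditions.
With endpoint conditions z(0) = -3 and z(π/4) = 4: from z(0) = b we get b = -3, and a·π/4 + -3 = 4 gives a = 28/π, so
    z(θ) = (28/π) θ − 3.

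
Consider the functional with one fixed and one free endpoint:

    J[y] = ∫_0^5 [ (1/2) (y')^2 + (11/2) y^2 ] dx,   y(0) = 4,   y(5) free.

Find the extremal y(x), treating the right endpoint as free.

The Lagrangian L = (1/2) (y')^2 + (11/2) y^2 gives
    ∂L/∂y = 11 y,   ∂L/∂y' = y'.
Euler-Lagrange: y'' − 11 y = 0.
With k = sqrt(11), the general solution is
    y(x) = A cosh(sqrt(11) x) + B sinh(sqrt(11) x).
Fixed left endpoint y(0) = 4 ⇒ A = 4.
The right endpoint x = 5 is free, so the natural (transversality) condition is ∂L/∂y' |_{x=5} = 0, i.e. y'(5) = 0.
Compute y'(x) = A k sinh(k x) + B k cosh(k x), so
    y'(5) = A k sinh(k·5) + B k cosh(k·5) = 0
    ⇒ B = −A tanh(k·5) = − 4 tanh(sqrt(11)·5).
Therefore the extremal is
    y(x) = 4 cosh(sqrt(11) x) − 4 tanh(sqrt(11)·5) sinh(sqrt(11) x).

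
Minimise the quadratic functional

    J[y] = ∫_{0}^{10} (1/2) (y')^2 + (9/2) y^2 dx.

The Lagrangian is L = (1/2) (y')^2 + (9/2) y^2.
Compute ∂L/∂y = 9y, ∂L/∂y' = y'.
The Euler-Lagrange equation d/dx(∂L/∂y') − ∂L/∂y = 0 reduces to
    y'' − 9 y = 0.
Its general solution is
    y(x) = A e^(3x) + B e^(−3x),
with A, B fixed by the endpoint conditions.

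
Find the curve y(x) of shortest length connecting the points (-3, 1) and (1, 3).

Arc-length functional: J[y] = ∫ sqrt(1 + (y')^2) dx.
Lagrangian L = sqrt(1 + (y')^2) has no explicit y dependence, so ∂L/∂y = 0 and the Euler-Lagrange equation gives
    d/dx( y' / sqrt(1 + (y')^2) ) = 0  ⇒  y' / sqrt(1 + (y')^2) = const.
Hence y' is constant, so y(x) is affine.
Fitting the endpoints (-3, 1) and (1, 3):
    slope m = (3 − 1) / (1 − (-3)) = 1/2,
    intercept c = 1 − m·(-3) = 5/2.
Extremal: y(x) = (1/2) x + 5/2.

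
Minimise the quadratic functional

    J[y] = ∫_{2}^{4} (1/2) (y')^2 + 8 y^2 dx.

The Lagrangian is L = (1/2) (y')^2 + 8 y^2.
Compute ∂L/∂y = 16y, ∂L/∂y' = y'.
The Euler-Lagrange equation d/dx(∂L/∂y') − ∂L/∂y = 0 reduces to
    y'' − 16 y = 0.
Its general solution is
    y(x) = A e^(4x) + B e^(−4x),
with A, B fixed by the endpoint conditions.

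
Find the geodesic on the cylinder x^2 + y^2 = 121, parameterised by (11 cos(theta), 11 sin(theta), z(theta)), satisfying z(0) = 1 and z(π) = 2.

Parameterise the cylinder of radius R = 11 as
    r(θ) = (11 cos θ, 11 sin θ, z(θ)).
The arc-length element is
    ds = sqrt(121 + (dz/dθ)^2) dθ,
so the Lagrangian is L = sqrt(121 + z'^2).
L depends on z' only, not on z or θ, so ∂L/∂z = 0 and
    ∂L/∂z' = z' / sqrt(121 + z'^2).
The Euler-Lagrange equation gives
    d/dθ( z' / sqrt(121 + z'^2) ) = 0,
so z' is constant. Integrating once:
    z(θ) = a θ + b,
a helix on the cylinder (a straight line when the cylinder is unrolled). The constants a, b are determined by the endpoint conditions.
With endpoint conditions z(0) = 1 and z(π) = 2: from z(0) = b we get b = 1, and a·π + 1 = 2 gives a = 1/π, so
    z(θ) = (1/π) θ + 1.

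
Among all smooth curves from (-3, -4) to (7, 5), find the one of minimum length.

Arc-length functional: J[y] = ∫ sqrt(1 + (y')^2) dx.
Lagrangian L = sqrt(1 + (y')^2) has no explicit y dependence, so ∂L/∂y = 0 and the Euler-Lagrange equation gives
    d/dx( y' / sqrt(1 + (y')^2) ) = 0  ⇒  y' / sqrt(1 + (y')^2) = const.
Hence y' is constant, so y(x) is affine.
Fitting the endpoints (-3, -4) and (7, 5):
    slope m = (5 − (-4)) / (7 − (-3)) = 9/10,
    intercept c = (-4) − m·(-3) = -13/10.
Extremal: y(x) = (9/10) x - 13/10.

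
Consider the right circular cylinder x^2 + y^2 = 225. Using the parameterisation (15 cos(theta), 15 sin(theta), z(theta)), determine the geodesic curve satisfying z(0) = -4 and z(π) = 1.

Parameterise the cylinder of radius R = 15 as
    r(θ) = (15 cos θ, 15 sin θ, z(θ)).
The arc-length element is
    ds = sqrt(225 + (dz/dθ)^2) dθ,
so the Lagrangian is L = sqrt(225 + z'^2).
L depends on z' only, not on z or θ, so ∂L/∂z = 0 and
    ∂L/∂z' = z' / sqrt(225 + z'^2).
The Euler-Lagrange equation gives
    d/dθ( z' / sqrt(225 + z'^2) ) = 0,
so z' is constant. Integrating once:
    z(θ) = a θ + b,
a helix on the cylinder (a straight line when the cylinder is unrolled). The constants a, b are determined by the endpoint conditions.
With endpoint conditions z(0) = -4 and z(π) = 1: from z(0) = b we get b = -4, and a·π + -4 = 1 gives a = 5/π, so
    z(θ) = (5/π) θ − 4.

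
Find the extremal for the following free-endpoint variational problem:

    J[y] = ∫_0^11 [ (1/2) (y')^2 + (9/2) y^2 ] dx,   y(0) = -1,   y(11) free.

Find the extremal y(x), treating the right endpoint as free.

The Lagrangian L = (1/2) (y')^2 + (9/2) y^2 gives
    ∂L/∂y = 9 y,   ∂L/∂y' = y'.
Euler-Lagrange: y'' − 9 y = 0.
With k = 3, the general solution is
    y(x) = A cosh(3 x) + B sinh(3 x).
Fixed left endpoint y(0) = -1 ⇒ A = -1.
The right endpoint x = 11 is free, so the natural (transversality) condition is ∂L/∂y' |_{x=11} = 0, i.e. y'(11) = 0.
Compute y'(x) = A k sinh(k x) + B k cosh(k x), so
    y'(11) = A k sinh(k·11) + B k cosh(k·11) = 0
    ⇒ B = −A tanh(k·11) = tanh(3·11).
Therefore the extremal is
    y(x) = −cosh(3 x) + tanh(3·11) sinh(3 x).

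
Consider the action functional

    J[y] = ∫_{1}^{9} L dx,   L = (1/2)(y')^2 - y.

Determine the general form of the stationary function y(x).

The Lagrangian is L = (1/2)(y')^2 - y.
∂L/∂y = -1.
∂L/∂y' = y'.
The Euler-Lagrange equation d/dx(∂L/∂y') − ∂L/∂y = 0 becomes:
    y'' + 1 = 0
General solution: y(x) = -x^2/2 + A x + B, where A and B are arbitrary constants fixed by the endpoint conditions.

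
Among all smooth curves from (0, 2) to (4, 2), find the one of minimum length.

Arc-length functional: J[y] = ∫ sqrt(1 + (y')^2) dx.
Lagrangian L = sqrt(1 + (y')^2) has no explicit y dependence, so ∂L/∂y = 0 and the Euler-Lagrange equation gives
    d/dx( y' / sqrt(1 + (y')^2) ) = 0  ⇒  y' / sqrt(1 + (y')^2) = const.
Hence y' is constant, so y(x) is affine.
Fitting the endpoints (0, 2) and (4, 2):
    slope m = (2 − 2) / (4 − 0) = 0,
    intercept c = 2 − m·0 = 2.
Extremal: y(x) = 2.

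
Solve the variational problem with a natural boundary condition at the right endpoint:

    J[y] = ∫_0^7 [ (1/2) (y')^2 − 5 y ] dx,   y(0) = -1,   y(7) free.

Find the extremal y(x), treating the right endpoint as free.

The Lagrangian L = (1/2) (y')^2 − 5 y gives
    ∂L/∂y = −5,   ∂L/∂y' = y'.
Euler-Lagrange: d/dx(y') − (−5) = 0, i.e. y'' + 5 = 0, so
    y(x) = −(5/2) x^2 + C1 x + C2.
Fixed left endpoint y(0) = -1 ⇒ C2 = -1.
The right endpoint x = 7 is free, so the natural (transversality) condition is ∂L/∂y' |_{x=7} = 0, i.e. y'(7) = 0.
Compute y'(x) = −5 x + C1, so y'(7) = −35 + C1 = 0 ⇒ C1 = 35.
Therefore the extremal is
    y(x) = −(5/2) x^2 + 35 x − 1.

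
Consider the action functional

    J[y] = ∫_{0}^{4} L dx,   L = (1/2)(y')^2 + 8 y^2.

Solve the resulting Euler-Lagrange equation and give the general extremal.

The Lagrangian is L = (1/2)(y')^2 + 8 y^2.
∂L/∂y = 16y.
∂L/∂y' = y'.
The Euler-Lagrange equation d/dx(∂L/∂y') − ∂L/∂y = 0 becomes:
    y'' - 16 y = 0
General solution: y(x) = A e^(4x) + B e^(-4x), where A and B are arbitrary constants fixed by the endpoint conditions.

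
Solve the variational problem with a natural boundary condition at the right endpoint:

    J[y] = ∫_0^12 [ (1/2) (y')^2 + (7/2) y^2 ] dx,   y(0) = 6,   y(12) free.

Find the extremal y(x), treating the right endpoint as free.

The Lagrangian L = (1/2) (y')^2 + (7/2) y^2 gives
    ∂L/∂y = 7 y,   ∂L/∂y' = y'.
Euler-Lagrange: y'' − 7 y = 0.
With k = sqrt(7), the general solution is
    y(x) = A cosh(sqrt(7) x) + B sinh(sqrt(7) x).
Fixed left endpoint y(0) = 6 ⇒ A = 6.
The right endpoint x = 12 is free, so the natural (transversality) condition is ∂L/∂y' |_{x=12} = 0, i.e. y'(12) = 0.
Compute y'(x) = A k sinh(k x) + B k cosh(k x), so
    y'(12) = A k sinh(k·12) + B k cosh(k·12) = 0
    ⇒ B = −A tanh(k·12) = − 6 tanh(sqrt(7)·12).
Therefore the extremal is
    y(x) = 6 cosh(sqrt(7) x) − 6 tanh(sqrt(7)·12) sinh(sqrt(7) x).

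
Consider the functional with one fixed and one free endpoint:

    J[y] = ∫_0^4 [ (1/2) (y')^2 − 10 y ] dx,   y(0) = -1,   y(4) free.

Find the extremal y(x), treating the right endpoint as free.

The Lagrangian L = (1/2) (y')^2 − 10 y gives
    ∂L/∂y = −10,   ∂L/∂y' = y'.
Euler-Lagrange: d/dx(y') − (−10) = 0, i.e. y'' + 10 = 0, so
    y(x) = −(10/2) x^2 + C1 x + C2.
Fixed left endpoint y(0) = -1 ⇒ C2 = -1.
The right endpoint x = 4 is free, so the natural (transversality) condition is ∂L/∂y' |_{x=4} = 0, i.e. y'(4) = 0.
Compute y'(x) = −10 x + C1, so y'(4) = −40 + C1 = 0 ⇒ C1 = 40.
Therefore the extremal is
    y(x) = −5 x^2 + 40 x − 1.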